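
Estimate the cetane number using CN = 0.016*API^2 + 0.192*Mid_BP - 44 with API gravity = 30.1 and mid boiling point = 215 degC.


CN = 0.016 * 30.1^2 + 0.192 * 215 - 44
CN = 14.49616 + 41.28 - 44 = 11.77616

11.77616


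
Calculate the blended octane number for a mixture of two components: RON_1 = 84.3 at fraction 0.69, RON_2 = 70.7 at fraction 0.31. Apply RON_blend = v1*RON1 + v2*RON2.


Linear blending: RON_blend = sum(vi * RONi)
Contribution 1: 0.69 * 84.3 = 58.167
Contribution 2: 0.31 * 70.7 = 21.917
RON_blend = 58.167 + 21.917 = 80.084

80.084


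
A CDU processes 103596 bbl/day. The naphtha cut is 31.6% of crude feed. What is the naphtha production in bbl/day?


Crude throughput = 103596 bbl/day
Fraction yield = 31.6%
yield = throughput * fraction / 100
yield = 103596 * 31.6 / 100 = 32736.336

32736.336 bbl/day


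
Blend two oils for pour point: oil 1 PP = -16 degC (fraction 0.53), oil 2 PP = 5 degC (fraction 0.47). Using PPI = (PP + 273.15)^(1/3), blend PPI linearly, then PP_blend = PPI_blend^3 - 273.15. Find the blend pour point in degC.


PPI_1 = (-16 + 273.15)^(1/3) = 6.359098
PPI_2 = (5 + 273.15)^(1/3) = 6.527693
PPI_blend = 0.53 * 6.359098 + 0.47 * 6.527693 = 6.438338
PP_blend = 6.438338^3 - 273.15 = 266.8832 - 273.15 = -6.27

-6.27 degC


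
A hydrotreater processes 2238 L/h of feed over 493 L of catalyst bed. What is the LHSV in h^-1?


LHSV = volumetric feed rate / catalyst volume
= 2238 L/h / 493 L
= 4.540 h^-1

4.540 h^-1


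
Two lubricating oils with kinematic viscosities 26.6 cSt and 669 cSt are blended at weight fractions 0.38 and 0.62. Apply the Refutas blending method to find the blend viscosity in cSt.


Refutas method: VBN_i = 14.534*ln(ln(visc_i + 0.8)) + 10.975, blended linearly by mass fraction; since VBN is linear in VBI_i = ln(ln(visc_i + 0.8)) and the fractions sum to 1, blend VBI directly: visc = exp(exp(VBI_blend)) - 0.8
VBI_1 = ln(ln(26.6 + 0.8)) = 1.19711
VBI_2 = ln(ln(669 + 0.8)) = 1.87288
VBI_blend = 0.38 * 1.19711 + 0.62 * 1.87288 = 1.61609
visc_blend = exp(exp(1.61609)) - 0.8 = 152.6

152.6 cSt


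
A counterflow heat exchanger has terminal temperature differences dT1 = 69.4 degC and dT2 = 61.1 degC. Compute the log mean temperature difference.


LMTD = (dT1 - dT2) / ln(dT1/dT2)
= (69.4 - 61.1) / ln(69.4 / 61.1) = 8.3 / 0.127375 = 65.16

65.16 degC


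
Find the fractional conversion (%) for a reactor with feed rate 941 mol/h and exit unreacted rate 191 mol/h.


X = (F_in - F_out) / F_in * 100
Moles reacted = 941 - 191 = 750
X = 750 / 941 * 100
= 0.7970 * 100
= 79.70 %

79.70 %


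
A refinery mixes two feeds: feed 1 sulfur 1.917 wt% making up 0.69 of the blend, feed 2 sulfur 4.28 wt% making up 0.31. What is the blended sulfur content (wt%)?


Linear sulfur blending: S_blend = x1*S1 + x2*S2
Contribution 1: 0.69 * 1.917 = 1.32273 wt%
Contribution 2: 0.31 * 4.28 = 1.3268 wt%
S_blend = 1.32273 + 1.3268 = 2.64953

2.64953 wt%


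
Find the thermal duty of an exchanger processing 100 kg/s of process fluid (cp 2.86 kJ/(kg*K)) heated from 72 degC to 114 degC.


Q = m_dot * cp * delta_T
delta_T = 114 - 72 = 42 K
Q = 100 * 2.86 * 42
= 286 * 42
= 12012 kW

12012 kW


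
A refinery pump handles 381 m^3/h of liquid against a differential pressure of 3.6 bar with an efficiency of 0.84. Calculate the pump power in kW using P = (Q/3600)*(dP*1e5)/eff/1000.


Q = 381 / 3600 = 0.105833 m^3/s
P = 0.105833 * (3.6 * 1e5) / 0.84 / 1000 = 45.36

45.36 kW


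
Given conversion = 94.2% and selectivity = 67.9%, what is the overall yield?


Overall yield = conversion (%) * selectivity (%) / 100
Conversion = 94.2%, Selectivity = 67.9%
Y = 94.2 * 67.9 / 100
= 63.9618 %

63.9618 %


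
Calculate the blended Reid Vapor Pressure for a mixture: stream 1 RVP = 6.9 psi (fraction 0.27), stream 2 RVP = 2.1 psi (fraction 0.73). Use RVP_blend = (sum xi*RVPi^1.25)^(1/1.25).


Chevron index: RVP_blend = (sum xi*RVPi^1.25)^(1/1.25)
RVP^1.25 terms: 0.27 * 6.9^1.25 + 0.73 * 2.1^1.25 = 4.86486
RVP_blend = 4.86486^(1/1.25) = 3.545

3.545 psi


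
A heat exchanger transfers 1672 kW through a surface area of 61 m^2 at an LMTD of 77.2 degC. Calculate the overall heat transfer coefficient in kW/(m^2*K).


From Q = U*A*LMTD, U = Q / (A * LMTD)
U = 1672 / (61 * 77.2) = 1672 / 4709.2 = 0.3550

0.3550 kW/(m^2*K)


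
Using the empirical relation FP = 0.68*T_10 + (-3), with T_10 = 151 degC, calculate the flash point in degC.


FP = 0.68 * 151 + (-3) = 99.68

99.68 degC


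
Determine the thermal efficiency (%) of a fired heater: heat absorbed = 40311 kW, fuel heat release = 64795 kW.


Furnace efficiency = Q_absorbed / Q_fuel * 100
= 40311 / 64795 * 100 = 62.21

62.21 %


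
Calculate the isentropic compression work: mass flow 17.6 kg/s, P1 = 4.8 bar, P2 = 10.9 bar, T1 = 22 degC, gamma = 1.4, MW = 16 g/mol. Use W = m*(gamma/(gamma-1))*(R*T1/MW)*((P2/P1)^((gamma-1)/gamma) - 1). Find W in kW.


Isentropic work: W = m*(gamma/(gamma-1))*(R*T1/MW)*((P2/P1)^((gamma-1)/gamma) - 1)
T1 = 22 + 273.15 = 295.15 K
Pressure ratio = 10.9 / 4.8 = 2.27083
Exponent = (1.4 - 1)/1.4 = 0.285714
(P2/P1)^exp - 1 = 2.27083^0.285714 - 1 = 0.264058
W = 17.6 * 1.4 / 0.4 * 8.314 * 295.15 / 16 * 0.264058 = 2495

2495 kW


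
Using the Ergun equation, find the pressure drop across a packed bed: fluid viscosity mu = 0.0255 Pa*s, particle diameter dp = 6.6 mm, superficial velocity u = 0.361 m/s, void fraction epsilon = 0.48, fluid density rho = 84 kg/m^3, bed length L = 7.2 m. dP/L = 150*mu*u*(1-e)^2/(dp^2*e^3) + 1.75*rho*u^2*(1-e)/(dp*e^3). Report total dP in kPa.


dp = 6.6 mm = 0.0066 m
Viscous term = 150*0.0255*0.361*(1-0.48)^2 / (0.0066^2*0.48^3) = 77505.7
Inertial term = 1.75*84*0.361^2*(1-0.48) / (0.0066*0.48^3) = 13648
dP/L = 77505.7 + 13648 = 91153.7 Pa/m
dP = 91153.7 * 7.2 / 1000 = 656.3 kPa

656.3 kPa


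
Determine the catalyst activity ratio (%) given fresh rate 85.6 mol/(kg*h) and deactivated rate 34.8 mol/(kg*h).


Activity (%) = (rate_used / rate_fresh) * 100
rate_used = 34.8, rate_fresh = 85.6
= (34.8 / 85.6) * 100
= 0.4065 * 100 = 40.65

40.65 %


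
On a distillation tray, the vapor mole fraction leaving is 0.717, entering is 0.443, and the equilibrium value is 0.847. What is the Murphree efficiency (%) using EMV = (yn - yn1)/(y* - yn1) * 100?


Murphree vapor efficiency: EMV = (y_n - y_(n-1)) / (y*_n - y_(n-1)) * 100
EMV = (0.717 - 0.443) / (0.847 - 0.443) * 100 = 0.274 / 0.404 * 100 = 67.82

67.82 %


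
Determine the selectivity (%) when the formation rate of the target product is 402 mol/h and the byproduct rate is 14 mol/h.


Selectivity = desired / (desired + undesired) * 100
Total products = 402 + 14 = 416 mol/h
S = 402 / 416 * 100
= 0.9663 * 100
= 96.63 %

96.63 %


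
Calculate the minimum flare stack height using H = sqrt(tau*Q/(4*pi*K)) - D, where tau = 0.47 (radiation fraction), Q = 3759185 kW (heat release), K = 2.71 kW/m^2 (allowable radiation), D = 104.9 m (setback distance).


tau*Q/(4*pi*K) = 0.47 * 3759185 / (4 * pi * 2.71) = 51881.5
sqrt(51881.5) = 227.775
H = 227.775 - 104.9 = 122.9

122.9 m


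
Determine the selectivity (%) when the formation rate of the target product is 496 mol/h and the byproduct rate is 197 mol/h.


Selectivity = desired / (desired + undesired) * 100
Total products = 496 + 197 = 693 mol/h
S = 496 / 693 * 100
= 0.7157 * 100
= 71.57 %

71.57 %


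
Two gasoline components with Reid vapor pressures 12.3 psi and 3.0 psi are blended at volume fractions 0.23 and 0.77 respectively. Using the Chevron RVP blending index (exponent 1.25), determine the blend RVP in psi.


Chevron index: RVP_blend = (sum xi*RVPi^1.25)^(1/1.25)
RVP^1.25 terms: 0.23 * 12.3^1.25 + 0.77 * 3.0^1.25 = 8.3381
RVP_blend = 8.3381^(1/1.25) = 5.456

5.456 psi


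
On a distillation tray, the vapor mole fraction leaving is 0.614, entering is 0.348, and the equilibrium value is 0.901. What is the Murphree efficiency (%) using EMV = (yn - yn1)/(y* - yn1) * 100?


Murphree vapor efficiency: EMV = (y_n - y_(n-1)) / (y*_n - y_(n-1)) * 100
EMV = (0.614 - 0.348) / (0.901 - 0.348) * 100 = 0.266 / 0.553 * 100 = 48.10

48.10 %


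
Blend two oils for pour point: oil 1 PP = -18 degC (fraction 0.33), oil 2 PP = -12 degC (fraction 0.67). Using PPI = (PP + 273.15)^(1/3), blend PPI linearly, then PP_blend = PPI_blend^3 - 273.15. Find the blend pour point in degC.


PPI_1 = (-18 + 273.15)^(1/3) = 6.342569
PPI_2 = (-12 + 273.15)^(1/3) = 6.391901
PPI_blend = 0.33 * 6.342569 + 0.67 * 6.391901 = 6.375621
PP_blend = 6.375621^3 - 273.15 = 259.1597 - 273.15 = -13.99

-13.99 degC


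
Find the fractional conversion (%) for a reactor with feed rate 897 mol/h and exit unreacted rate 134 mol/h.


X = (F_in - F_out) / F_in * 100
Moles reacted = 897 - 134 = 763
X = 763 / 897 * 100
= 0.8506 * 100
= 85.06 %

85.06 %


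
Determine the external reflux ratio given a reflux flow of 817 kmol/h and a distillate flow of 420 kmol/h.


Reflux ratio definition: R = L / D (liquid returned / distillate withdrawn)
L = 817 kmol/h, D = 420 kmol/h
R = 817 / 420 = 1.945

1.945


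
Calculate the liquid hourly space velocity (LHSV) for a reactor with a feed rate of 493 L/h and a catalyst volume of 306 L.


LHSV = volumetric feed rate / catalyst volume
= 493 L/h / 306 L
= 1.611 h^-1

1.611 h^-1


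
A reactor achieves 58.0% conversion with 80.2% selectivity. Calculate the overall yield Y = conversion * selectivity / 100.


Overall yield = conversion (%) * selectivity (%) / 100
Conversion = 58.0%, Selectivity = 80.2%
Y = 58.0 * 80.2 / 100
= 46.516 %

46.516 %


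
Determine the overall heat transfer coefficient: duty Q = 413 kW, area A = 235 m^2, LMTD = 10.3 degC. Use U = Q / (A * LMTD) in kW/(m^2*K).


From Q = U*A*LMTD, U = Q / (A * LMTD)
U = 413 / (235 * 10.3) = 413 / 2420.5 = 0.1706

0.1706 kW/(m^2*K)


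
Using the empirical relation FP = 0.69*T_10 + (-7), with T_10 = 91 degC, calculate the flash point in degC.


FP = 0.69 * 91 + (-7) = 55.79

55.79 degC


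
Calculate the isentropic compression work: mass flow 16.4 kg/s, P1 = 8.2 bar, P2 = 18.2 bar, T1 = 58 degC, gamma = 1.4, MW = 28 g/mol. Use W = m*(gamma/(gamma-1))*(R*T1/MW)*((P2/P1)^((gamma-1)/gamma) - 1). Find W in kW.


Isentropic work: W = m*(gamma/(gamma-1))*(R*T1/MW)*((P2/P1)^((gamma-1)/gamma) - 1)
T1 = 58 + 273.15 = 331.15 K
Pressure ratio = 18.2 / 8.2 = 2.21951
Exponent = (1.4 - 1)/1.4 = 0.285714
(P2/P1)^exp - 1 = 2.21951^0.285714 - 1 = 0.255829
W = 16.4 * 1.4 / 0.4 * 8.314 * 331.15 / 28 * 0.255829 = 1444

1444 kW


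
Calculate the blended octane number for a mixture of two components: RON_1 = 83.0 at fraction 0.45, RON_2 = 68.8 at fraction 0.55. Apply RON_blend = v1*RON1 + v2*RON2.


Linear blending: RON_blend = sum(vi * RONi)
Contribution 1: 0.45 * 83.0 = 37.35
Contribution 2: 0.55 * 68.8 = 37.84
RON_blend = 37.35 + 37.84 = 75.19

75.19


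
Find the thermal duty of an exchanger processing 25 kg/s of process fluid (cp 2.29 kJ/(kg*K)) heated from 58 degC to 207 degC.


Q = m_dot * cp * delta_T
delta_T = 207 - 58 = 149 K
Q = 25 * 2.29 * 149
= 57.25 * 149
= 8530.25 kW

8530.25 kW


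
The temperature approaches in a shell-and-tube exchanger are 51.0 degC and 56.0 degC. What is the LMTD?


LMTD = (dT1 - dT2) / ln(dT1/dT2)
= (51.0 - 56.0) / ln(51.0 / 56.0) = -5 / -0.0935261 = 53.46

53.46 degC


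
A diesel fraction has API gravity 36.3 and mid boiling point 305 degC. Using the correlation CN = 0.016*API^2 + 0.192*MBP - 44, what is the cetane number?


CN = 0.016 * 36.3^2 + 0.192 * 305 - 44
CN = 21.08304 + 58.56 - 44 = 35.64304

35.64304


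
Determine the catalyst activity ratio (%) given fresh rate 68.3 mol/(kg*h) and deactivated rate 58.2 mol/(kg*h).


Activity (%) = (rate_used / rate_fresh) * 100
rate_used = 58.2, rate_fresh = 68.3
= (58.2 / 68.3) * 100
= 0.8521 * 100 = 85.21

85.21 %


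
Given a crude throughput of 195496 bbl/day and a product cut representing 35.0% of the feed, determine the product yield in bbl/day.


Crude throughput = 195496 bbl/day
Fraction yield = 35.0%
yield = throughput * fraction / 100
yield = 195496 * 35.0 / 100 = 68423.6

68423.6 bbl/day


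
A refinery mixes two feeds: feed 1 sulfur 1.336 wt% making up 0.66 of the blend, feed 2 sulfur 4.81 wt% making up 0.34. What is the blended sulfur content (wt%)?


Linear sulfur blending: S_blend = x1*S1 + x2*S2
Contribution 1: 0.66 * 1.336 = 0.88176 wt%
Contribution 2: 0.34 * 4.81 = 1.6354 wt%
S_blend = 0.88176 + 1.6354 = 2.51716

2.51716 wt%


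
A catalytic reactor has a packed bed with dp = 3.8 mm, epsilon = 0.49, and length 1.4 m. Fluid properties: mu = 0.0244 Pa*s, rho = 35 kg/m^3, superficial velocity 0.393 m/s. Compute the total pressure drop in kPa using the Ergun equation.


dp = 3.8 mm = 0.0038 m
Viscous term = 150*0.0244*0.393*(1-0.49)^2 / (0.0038^2*0.49^3) = 220221
Inertial term = 1.75*35*0.393^2*(1-0.49) / (0.0038*0.49^3) = 10791.7
dP/L = 220221 + 10791.7 = 231013 Pa/m
dP = 231013 * 1.4 / 1000 = 323.4 kPa

323.4 kPa


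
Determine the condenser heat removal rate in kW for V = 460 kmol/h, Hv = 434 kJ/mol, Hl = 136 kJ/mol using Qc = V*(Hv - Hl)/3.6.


Qc = 460 * (434 - 136) / 3.6 = 460 * 298 / 3.6 = 38080

38080 kW


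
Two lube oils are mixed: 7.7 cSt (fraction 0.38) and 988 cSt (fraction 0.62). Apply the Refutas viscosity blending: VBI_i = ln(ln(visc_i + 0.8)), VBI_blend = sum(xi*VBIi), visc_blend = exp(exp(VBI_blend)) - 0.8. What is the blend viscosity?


Refutas method: VBN_i = 14.534*ln(ln(visc_i + 0.8)) + 10.975, blended linearly by mass fraction; since VBN is linear in VBI_i = ln(ln(visc_i + 0.8)) and the fractions sum to 1, blend VBI directly: visc = exp(exp(VBI_blend)) - 0.8
VBI_1 = ln(ln(7.7 + 0.8)) = 0.760837
VBI_2 = ln(ln(988 + 0.8)) = 1.93101
VBI_blend = 0.38 * 0.760837 + 0.62 * 1.93101 = 1.48634
visc_blend = exp(exp(1.48634)) - 0.8 = 82.37

82.37 cSt


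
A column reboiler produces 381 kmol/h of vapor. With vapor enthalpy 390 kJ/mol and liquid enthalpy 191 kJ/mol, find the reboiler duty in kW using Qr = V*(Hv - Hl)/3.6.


Qr = 381 * (390 - 191) / 3.6 = 381 * 199 / 3.6 = 21060

21060 kW


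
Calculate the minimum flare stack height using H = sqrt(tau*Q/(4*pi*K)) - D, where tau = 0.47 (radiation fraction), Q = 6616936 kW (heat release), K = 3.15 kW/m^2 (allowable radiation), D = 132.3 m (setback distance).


tau*Q/(4*pi*K) = 0.47 * 6616936 / (4 * pi * 3.15) = 78566
sqrt(78566) = 280.296
H = 280.296 - 132.3 = 148.0

148.0 m


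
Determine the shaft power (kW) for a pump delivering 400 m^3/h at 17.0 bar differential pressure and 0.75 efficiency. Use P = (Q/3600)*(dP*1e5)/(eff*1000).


Q = 400 / 3600 = 0.111111 m^3/s
P = 0.111111 * (17.0 * 1e5) / 0.75 / 1000 = 251.9

251.9 kW


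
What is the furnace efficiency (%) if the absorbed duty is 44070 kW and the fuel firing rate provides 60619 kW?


Furnace efficiency = Q_absorbed / Q_fuel * 100
= 44070 / 60619 * 100 = 72.70

72.70 %


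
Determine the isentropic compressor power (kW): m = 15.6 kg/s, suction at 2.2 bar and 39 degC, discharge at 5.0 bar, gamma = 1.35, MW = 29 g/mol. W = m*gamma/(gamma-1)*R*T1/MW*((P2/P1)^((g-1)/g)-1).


Isentropic work: W = m*(gamma/(gamma-1))*(R*T1/MW)*((P2/P1)^((gamma-1)/gamma) - 1)
T1 = 39 + 273.15 = 312.15 K
Pressure ratio = 5.0 / 2.2 = 2.27273
Exponent = (1.35 - 1)/1.35 = 0.259259
(P2/P1)^exp - 1 = 2.27273^0.259259 - 1 = 0.237195
W = 15.6 * 1.35 / 0.35 * 8.314 * 312.15 / 29 * 0.237195 = 1277

1277 kW


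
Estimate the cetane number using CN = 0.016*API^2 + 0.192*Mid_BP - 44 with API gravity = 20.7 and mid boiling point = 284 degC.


CN = 0.016 * 20.7^2 + 0.192 * 284 - 44
CN = 6.85584 + 54.528 - 44 = 17.38384

17.38384


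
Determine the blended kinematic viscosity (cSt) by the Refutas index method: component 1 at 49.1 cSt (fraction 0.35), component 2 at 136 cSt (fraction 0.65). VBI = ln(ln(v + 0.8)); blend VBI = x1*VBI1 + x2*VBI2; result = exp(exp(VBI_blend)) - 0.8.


Refutas method: VBN_i = 14.534*ln(ln(visc_i + 0.8)) + 10.975, blended linearly by mass fraction; since VBN is linear in VBI_i = ln(ln(visc_i + 0.8)) and the fractions sum to 1, blend VBI directly: visc = exp(exp(VBI_blend)) - 0.8
VBI_1 = ln(ln(49.1 + 0.8)) = 1.36354
VBI_2 = ln(ln(136 + 0.8)) = 1.59301
VBI_blend = 0.35 * 1.36354 + 0.65 * 1.59301 = 1.5127
visc_blend = exp(exp(1.5127)) - 0.8 = 92.79

92.79 cSt


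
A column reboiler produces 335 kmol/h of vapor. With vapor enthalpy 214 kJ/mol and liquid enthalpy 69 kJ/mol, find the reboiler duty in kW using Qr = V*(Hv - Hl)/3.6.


Qr = 335 * (214 - 69) / 3.6 = 335 * 145 / 3.6 = 13490

13490 kW


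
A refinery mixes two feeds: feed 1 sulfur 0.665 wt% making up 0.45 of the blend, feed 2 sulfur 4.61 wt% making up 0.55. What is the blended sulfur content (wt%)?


Linear sulfur blending: S_blend = x1*S1 + x2*S2
Contribution 1: 0.45 * 0.665 = 0.29925 wt%
Contribution 2: 0.55 * 4.61 = 2.5355 wt%
S_blend = 0.29925 + 2.5355 = 2.83475

2.83475 wt%


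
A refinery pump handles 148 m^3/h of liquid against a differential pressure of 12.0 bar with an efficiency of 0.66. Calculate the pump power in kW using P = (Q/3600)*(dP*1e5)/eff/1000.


Q = 148 / 3600 = 0.0411111 m^3/s
P = 0.0411111 * (12.0 * 1e5) / 0.66 / 1000 = 74.75

74.75 kW


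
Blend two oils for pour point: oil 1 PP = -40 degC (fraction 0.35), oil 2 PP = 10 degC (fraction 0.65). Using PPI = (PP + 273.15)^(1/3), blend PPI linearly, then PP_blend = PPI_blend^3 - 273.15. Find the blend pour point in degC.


PPI_1 = (-40 + 273.15)^(1/3) = 6.15477
PPI_2 = (10 + 273.15)^(1/3) = 6.566574
PPI_blend = 0.35 * 6.15477 + 0.65 * 6.566574 = 6.422443
PP_blend = 6.422443^3 - 273.15 = 264.9115 - 273.15 = -8.24

-8.24 degC


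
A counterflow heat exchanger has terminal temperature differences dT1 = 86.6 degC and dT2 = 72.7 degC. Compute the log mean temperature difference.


LMTD = (dT1 - dT2) / ln(dT1/dT2)
= (86.6 - 72.7) / ln(86.6 / 72.7) = 13.9 / 0.174958 = 79.45

79.45 degC


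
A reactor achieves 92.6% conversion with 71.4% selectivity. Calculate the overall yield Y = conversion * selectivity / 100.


Overall yield = conversion (%) * selectivity (%) / 100
Conversion = 92.6%, Selectivity = 71.4%
Y = 92.6 * 71.4 / 100
= 66.1164 %

66.1164 %


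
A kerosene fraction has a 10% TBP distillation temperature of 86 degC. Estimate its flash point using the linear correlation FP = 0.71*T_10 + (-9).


FP = 0.71 * 86 + (-9) = 52.06

52.06 degC


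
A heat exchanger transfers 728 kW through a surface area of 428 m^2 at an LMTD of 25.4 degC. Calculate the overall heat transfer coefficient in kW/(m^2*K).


From Q = U*A*LMTD, U = Q / (A * LMTD)
U = 728 / (428 * 25.4) = 728 / 10871.2 = 0.06697

0.06697 kW/(m^2*K)


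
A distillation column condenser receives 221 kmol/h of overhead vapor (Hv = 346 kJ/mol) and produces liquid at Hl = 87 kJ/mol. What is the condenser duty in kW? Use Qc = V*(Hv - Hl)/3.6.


Qc = 221 * (346 - 87) / 3.6 = 221 * 259 / 3.6 = 15900

15900 kW


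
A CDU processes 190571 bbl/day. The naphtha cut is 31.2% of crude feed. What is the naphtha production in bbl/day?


Crude throughput = 190571 bbl/day
Fraction yield = 31.2%
yield = throughput * fraction / 100
yield = 190571 * 31.2 / 100 = 59458.152

59458.152 bbl/day


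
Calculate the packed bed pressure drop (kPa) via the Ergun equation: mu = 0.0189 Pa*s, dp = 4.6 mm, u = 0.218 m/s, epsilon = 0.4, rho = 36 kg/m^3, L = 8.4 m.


dp = 4.6 mm = 0.0046 m
Viscous term = 150*0.0189*0.218*(1-0.4)^2 / (0.0046^2*0.4^3) = 164292
Inertial term = 1.75*36*0.218^2*(1-0.4) / (0.0046*0.4^3) = 6101.93
dP/L = 164292 + 6101.93 = 170394 Pa/m
dP = 170394 * 8.4 / 1000 = 1431 kPa

1431 kPa


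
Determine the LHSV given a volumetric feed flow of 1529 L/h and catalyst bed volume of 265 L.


LHSV = volumetric feed rate / catalyst volume
= 1529 L/h / 265 L
= 5.770 h^-1

5.770 h^-1


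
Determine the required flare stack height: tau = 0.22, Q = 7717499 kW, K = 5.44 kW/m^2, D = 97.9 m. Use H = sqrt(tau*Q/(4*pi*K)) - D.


tau*Q/(4*pi*K) = 0.22 * 7717499 / (4 * pi * 5.44) = 24836.5
sqrt(24836.5) = 157.596
H = 157.596 - 97.9 = 59.70

59.70 m


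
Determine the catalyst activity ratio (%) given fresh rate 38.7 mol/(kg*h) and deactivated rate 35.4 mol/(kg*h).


Activity (%) = (rate_used / rate_fresh) * 100
rate_used = 35.4, rate_fresh = 38.7
= (35.4 / 38.7) * 100
= 0.9147 * 100 = 91.47

91.47 %


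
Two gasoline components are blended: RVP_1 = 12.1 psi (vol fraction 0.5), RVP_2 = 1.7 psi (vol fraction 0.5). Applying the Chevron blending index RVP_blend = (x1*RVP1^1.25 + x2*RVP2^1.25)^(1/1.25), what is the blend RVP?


Chevron index: RVP_blend = (sum xi*RVPi^1.25)^(1/1.25)
RVP^1.25 terms: 0.5 * 12.1^1.25 + 0.5 * 1.7^1.25 = 12.2543
RVP_blend = 12.2543^(1/1.25) = 7.424

7.424 psi


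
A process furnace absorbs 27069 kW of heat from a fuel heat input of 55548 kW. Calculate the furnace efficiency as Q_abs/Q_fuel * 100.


Furnace efficiency = Q_absorbed / Q_fuel * 100
= 27069 / 55548 * 100 = 48.73

48.73 %


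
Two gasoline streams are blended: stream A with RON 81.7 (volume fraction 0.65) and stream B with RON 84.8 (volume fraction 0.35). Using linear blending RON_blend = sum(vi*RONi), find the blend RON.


Linear blending: RON_blend = sum(vi * RONi)
Contribution 1: 0.65 * 81.7 = 53.105
Contribution 2: 0.35 * 84.8 = 29.68
RON_blend = 53.105 + 29.68 = 82.785

82.785


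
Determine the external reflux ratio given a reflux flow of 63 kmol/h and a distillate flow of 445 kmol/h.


Reflux ratio definition: R = L / D (liquid returned / distillate withdrawn)
L = 63 kmol/h, D = 445 kmol/h
R = 63 / 445 = 0.1416

0.1416


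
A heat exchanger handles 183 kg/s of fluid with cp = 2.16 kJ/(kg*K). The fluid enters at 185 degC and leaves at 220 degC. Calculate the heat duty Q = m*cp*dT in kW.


Q = m_dot * cp * delta_T
delta_T = 220 - 185 = 35 K
Q = 183 * 2.16 * 35
= 395.28 * 35
= 13834.8 kW

13834.8 kW


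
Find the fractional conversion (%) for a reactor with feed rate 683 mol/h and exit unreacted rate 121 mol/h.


X = (F_in - F_out) / F_in * 100
Moles reacted = 683 - 121 = 562
X = 562 / 683 * 100
= 0.8228 * 100
= 82.28 %

82.28 %


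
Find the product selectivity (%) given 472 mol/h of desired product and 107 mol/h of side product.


Selectivity = desired / (desired + undesired) * 100
Total products = 472 + 107 = 579 mol/h
S = 472 / 579 * 100
= 0.8152 * 100
= 81.52 %

81.52 %


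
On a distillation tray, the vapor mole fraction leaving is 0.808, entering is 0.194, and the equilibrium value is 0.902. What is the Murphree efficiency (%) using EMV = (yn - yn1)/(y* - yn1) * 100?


Murphree vapor efficiency: EMV = (y_n - y_(n-1)) / (y*_n - y_(n-1)) * 100
EMV = (0.808 - 0.194) / (0.902 - 0.194) * 100 = 0.614 / 0.708 * 100 = 86.72

86.72 %


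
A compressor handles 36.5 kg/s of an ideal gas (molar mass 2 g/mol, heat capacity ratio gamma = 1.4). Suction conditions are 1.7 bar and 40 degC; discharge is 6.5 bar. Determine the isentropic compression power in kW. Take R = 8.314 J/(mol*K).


Isentropic work: W = m*(gamma/(gamma-1))*(R*T1/MW)*((P2/P1)^((gamma-1)/gamma) - 1)
T1 = 40 + 273.15 = 313.15 K
Pressure ratio = 6.5 / 1.7 = 3.82353
Exponent = (1.4 - 1)/1.4 = 0.285714
(P2/P1)^exp - 1 = 3.82353^0.285714 - 1 = 0.46696
W = 36.5 * 1.4 / 0.4 * 8.314 * 313.15 / 2 * 0.46696 = 77660

77660 kW


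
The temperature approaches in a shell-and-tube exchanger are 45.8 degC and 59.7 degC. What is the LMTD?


LMTD = (dT1 - dT2) / ln(dT1/dT2)
= (45.8 - 59.7) / ln(45.8 / 59.7) = -13.9 / -0.265048 = 52.44

52.44 degC


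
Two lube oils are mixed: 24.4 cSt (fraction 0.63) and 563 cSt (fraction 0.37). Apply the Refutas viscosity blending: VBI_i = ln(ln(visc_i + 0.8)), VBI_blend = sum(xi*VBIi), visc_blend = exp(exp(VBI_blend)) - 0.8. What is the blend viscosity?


Refutas method: VBN_i = 14.534*ln(ln(visc_i + 0.8)) + 10.975, blended linearly by mass fraction; since VBN is linear in VBI_i = ln(ln(visc_i + 0.8)) and the fractions sum to 1, blend VBI directly: visc = exp(exp(VBI_blend)) - 0.8
VBI_1 = ln(ln(24.4 + 0.8)) = 1.1715
VBI_2 = ln(ln(563 + 0.8)) = 1.84604
VBI_blend = 0.63 * 1.1715 + 0.37 * 1.84604 = 1.42108
visc_blend = exp(exp(1.42108)) - 0.8 = 62.10

62.10 cSt


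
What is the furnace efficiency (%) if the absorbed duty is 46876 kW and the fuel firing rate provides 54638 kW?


Furnace efficiency = Q_absorbed / Q_fuel * 100
= 46876 / 54638 * 100 = 85.79

85.79 %


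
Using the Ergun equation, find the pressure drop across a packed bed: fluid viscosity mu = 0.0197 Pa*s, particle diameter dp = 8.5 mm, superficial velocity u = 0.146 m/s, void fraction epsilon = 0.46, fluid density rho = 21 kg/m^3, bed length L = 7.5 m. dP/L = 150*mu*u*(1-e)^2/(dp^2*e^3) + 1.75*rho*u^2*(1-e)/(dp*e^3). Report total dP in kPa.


dp = 8.5 mm = 0.0085 m
Viscous term = 150*0.0197*0.146*(1-0.46)^2 / (0.0085^2*0.46^3) = 17889
Inertial term = 1.75*21*0.146^2*(1-0.46) / (0.0085*0.46^3) = 511.287
dP/L = 17889 + 511.287 = 18400.3 Pa/m
dP = 18400.3 * 7.5 / 1000 = 138.0 kPa

138.0 kPa


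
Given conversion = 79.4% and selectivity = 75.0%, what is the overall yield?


Overall yield = conversion (%) * selectivity (%) / 100
Conversion = 79.4%, Selectivity = 75.0%
Y = 79.4 * 75.0 / 100
= 59.55 %

59.55 %


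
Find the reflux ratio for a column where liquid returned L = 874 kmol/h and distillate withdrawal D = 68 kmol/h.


Reflux ratio definition: R = L / D (liquid returned / distillate withdrawn)
L = 874 kmol/h, D = 68 kmol/h
R = 874 / 68 = 12.85

12.85


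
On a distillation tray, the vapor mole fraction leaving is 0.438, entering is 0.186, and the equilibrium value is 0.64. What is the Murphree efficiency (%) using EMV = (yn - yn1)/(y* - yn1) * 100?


Murphree vapor efficiency: EMV = (y_n - y_(n-1)) / (y*_n - y_(n-1)) * 100
EMV = (0.438 - 0.186) / (0.64 - 0.186) * 100 = 0.252 / 0.454 * 100 = 55.51

55.51 %


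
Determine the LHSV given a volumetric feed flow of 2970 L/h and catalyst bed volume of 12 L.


LHSV = volumetric feed rate / catalyst volume
= 2970 L/h / 12 L
= 247.5 h^-1

247.5 h^-1


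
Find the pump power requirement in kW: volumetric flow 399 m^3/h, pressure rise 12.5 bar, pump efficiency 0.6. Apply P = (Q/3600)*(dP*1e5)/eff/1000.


Q = 399 / 3600 = 0.110833 m^3/s
P = 0.110833 * (12.5 * 1e5) / 0.6 / 1000 = 230.9

230.9 kW


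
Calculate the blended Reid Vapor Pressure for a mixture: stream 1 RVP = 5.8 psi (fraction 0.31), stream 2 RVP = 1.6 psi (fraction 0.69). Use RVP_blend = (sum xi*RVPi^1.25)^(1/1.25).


Chevron index: RVP_blend = (sum xi*RVPi^1.25)^(1/1.25)
RVP^1.25 terms: 0.31 * 5.8^1.25 + 0.69 * 1.6^1.25 = 4.03192
RVP_blend = 4.03192^(1/1.25) = 3.051

3.051 psi


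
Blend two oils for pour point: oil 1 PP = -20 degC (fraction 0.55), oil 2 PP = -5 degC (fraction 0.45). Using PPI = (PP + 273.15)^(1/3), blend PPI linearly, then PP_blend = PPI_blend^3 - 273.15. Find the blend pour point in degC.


PPI_1 = (-20 + 273.15)^(1/3) = 6.325953
PPI_2 = (-5 + 273.15)^(1/3) = 6.448508
PPI_blend = 0.55 * 6.325953 + 0.45 * 6.448508 = 6.381103
PP_blend = 6.381103^3 - 273.15 = 259.8288 - 273.15 = -13.32

-13.32 degC


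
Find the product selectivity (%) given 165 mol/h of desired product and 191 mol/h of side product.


Selectivity = desired / (desired + undesired) * 100
Total products = 165 + 191 = 356 mol/h
S = 165 / 356 * 100
= 0.4635 * 100
= 46.35 %

46.35 %


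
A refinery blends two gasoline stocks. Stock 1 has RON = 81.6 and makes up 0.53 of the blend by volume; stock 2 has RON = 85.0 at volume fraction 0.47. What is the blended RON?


Linear blending: RON_blend = sum(vi * RONi)
Contribution 1: 0.53 * 81.6 = 43.248
Contribution 2: 0.47 * 85.0 = 39.95
RON_blend = 43.248 + 39.95 = 83.198

83.198


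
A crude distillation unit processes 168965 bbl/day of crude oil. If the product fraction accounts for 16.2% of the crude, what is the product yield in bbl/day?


Crude throughput = 168965 bbl/day
Fraction yield = 16.2%
yield = throughput * fraction / 100
yield = 168965 * 16.2 / 100 = 27372.33

27372.33 bbl/day


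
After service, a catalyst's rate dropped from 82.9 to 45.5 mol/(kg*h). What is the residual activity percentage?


Activity (%) = (rate_used / rate_fresh) * 100
rate_used = 45.5, rate_fresh = 82.9
= (45.5 / 82.9) * 100
= 0.5489 * 100 = 54.89

54.89 %


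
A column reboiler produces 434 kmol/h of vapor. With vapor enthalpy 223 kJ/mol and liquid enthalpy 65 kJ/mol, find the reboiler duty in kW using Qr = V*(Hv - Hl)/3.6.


Qr = 434 * (223 - 65) / 3.6 = 434 * 158 / 3.6 = 19050

19050 kW


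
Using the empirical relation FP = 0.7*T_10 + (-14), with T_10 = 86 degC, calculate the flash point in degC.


FP = 0.7 * 86 + (-14) = 46.2

46.2 degC


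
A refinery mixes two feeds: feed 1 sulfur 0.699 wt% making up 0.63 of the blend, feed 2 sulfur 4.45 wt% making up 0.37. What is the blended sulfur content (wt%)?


Linear sulfur blending: S_blend = x1*S1 + x2*S2
Contribution 1: 0.63 * 0.699 = 0.44037 wt%
Contribution 2: 0.37 * 4.45 = 1.6465 wt%
S_blend = 0.44037 + 1.6465 = 2.08687

2.08687 wt%


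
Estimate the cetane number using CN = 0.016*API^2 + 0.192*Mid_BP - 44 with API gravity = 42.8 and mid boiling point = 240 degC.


CN = 0.016 * 42.8^2 + 0.192 * 240 - 44
CN = 29.30944 + 46.08 - 44 = 31.38944

31.38944


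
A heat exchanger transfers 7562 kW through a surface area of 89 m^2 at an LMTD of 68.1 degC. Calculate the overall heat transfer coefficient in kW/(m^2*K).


From Q = U*A*LMTD, U = Q / (A * LMTD)
U = 7562 / (89 * 68.1) = 7562 / 6060.9 = 1.248

1.248 kW/(m^2*K)


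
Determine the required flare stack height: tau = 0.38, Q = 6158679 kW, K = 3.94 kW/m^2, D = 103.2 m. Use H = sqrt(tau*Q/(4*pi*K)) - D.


tau*Q/(4*pi*K) = 0.38 * 6158679 / (4 * pi * 3.94) = 47267.8
sqrt(47267.8) = 217.412
H = 217.412 - 103.2 = 114.2

114.2 m


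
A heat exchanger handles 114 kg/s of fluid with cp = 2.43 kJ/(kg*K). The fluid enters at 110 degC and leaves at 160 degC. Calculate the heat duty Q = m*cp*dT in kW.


Q = m_dot * cp * delta_T
delta_T = 160 - 110 = 50 K
Q = 114 * 2.43 * 50
= 277.02 * 50
= 13851 kW

13851 kW


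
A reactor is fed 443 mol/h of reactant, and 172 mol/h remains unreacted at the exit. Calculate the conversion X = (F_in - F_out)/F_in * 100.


X = (F_in - F_out) / F_in * 100
Moles reacted = 443 - 172 = 271
X = 271 / 443 * 100
= 0.6117 * 100
= 61.17 %

61.17 %


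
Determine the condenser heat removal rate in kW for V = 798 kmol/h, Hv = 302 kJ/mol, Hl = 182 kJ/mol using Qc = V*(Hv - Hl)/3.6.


Qc = 798 * (302 - 182) / 3.6 = 798 * 120 / 3.6 = 26600

26600 kW


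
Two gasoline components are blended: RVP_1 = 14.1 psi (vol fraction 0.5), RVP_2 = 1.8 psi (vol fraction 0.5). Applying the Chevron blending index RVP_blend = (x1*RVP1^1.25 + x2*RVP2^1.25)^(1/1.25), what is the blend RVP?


Chevron index: RVP_blend = (sum xi*RVPi^1.25)^(1/1.25)
RVP^1.25 terms: 0.5 * 14.1^1.25 + 0.5 * 1.8^1.25 = 14.7038
RVP_blend = 14.7038^(1/1.25) = 8.589

8.589 psi


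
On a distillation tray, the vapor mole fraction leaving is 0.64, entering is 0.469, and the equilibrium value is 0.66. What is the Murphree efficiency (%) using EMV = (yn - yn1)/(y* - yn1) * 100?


Murphree vapor efficiency: EMV = (y_n - y_(n-1)) / (y*_n - y_(n-1)) * 100
EMV = (0.64 - 0.469) / (0.66 - 0.469) * 100 = 0.171 / 0.191 * 100 = 89.53

89.53 %


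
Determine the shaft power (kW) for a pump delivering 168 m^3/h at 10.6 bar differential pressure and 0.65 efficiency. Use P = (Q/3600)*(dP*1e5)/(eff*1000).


Q = 168 / 3600 = 0.0466667 m^3/s
P = 0.0466667 * (10.6 * 1e5) / 0.65 / 1000 = 76.10

76.10 kW


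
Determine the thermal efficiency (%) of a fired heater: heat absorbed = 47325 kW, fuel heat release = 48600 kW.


Furnace efficiency = Q_absorbed / Q_fuel * 100
= 47325 / 48600 * 100 = 97.38

97.38 %


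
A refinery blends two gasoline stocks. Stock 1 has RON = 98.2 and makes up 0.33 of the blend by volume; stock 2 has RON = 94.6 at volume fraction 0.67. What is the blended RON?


Linear blending: RON_blend = sum(vi * RONi)
Contribution 1: 0.33 * 98.2 = 32.406
Contribution 2: 0.67 * 94.6 = 63.382
RON_blend = 32.406 + 63.382 = 95.788

95.788


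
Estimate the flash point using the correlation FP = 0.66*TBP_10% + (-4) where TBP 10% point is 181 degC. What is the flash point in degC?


FP = 0.66 * 181 + (-4) = 115.46

115.46 degC


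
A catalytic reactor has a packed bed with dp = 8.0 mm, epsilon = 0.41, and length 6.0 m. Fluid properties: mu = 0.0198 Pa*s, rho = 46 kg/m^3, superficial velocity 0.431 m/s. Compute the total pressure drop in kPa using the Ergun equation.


dp = 8.0 mm = 0.008 m
Viscous term = 150*0.0198*0.431*(1-0.41)^2 / (0.008^2*0.41^3) = 101020
Inertial term = 1.75*46*0.431^2*(1-0.41) / (0.008*0.41^3) = 16001.5
dP/L = 101020 + 16001.5 = 117022 Pa/m
dP = 117022 * 6.0 / 1000 = 702.1 kPa

702.1 kPa


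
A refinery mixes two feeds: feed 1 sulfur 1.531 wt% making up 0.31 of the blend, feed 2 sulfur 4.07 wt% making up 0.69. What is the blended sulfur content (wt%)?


Linear sulfur blending: S_blend = x1*S1 + x2*S2
Contribution 1: 0.31 * 1.531 = 0.47461 wt%
Contribution 2: 0.69 * 4.07 = 2.8083 wt%
S_blend = 0.47461 + 2.8083 = 3.28291

3.28291 wt%


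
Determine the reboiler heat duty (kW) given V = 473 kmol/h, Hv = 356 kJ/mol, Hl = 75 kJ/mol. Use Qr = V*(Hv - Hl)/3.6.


Qr = 473 * (356 - 75) / 3.6 = 473 * 281 / 3.6 = 36920

36920 kW


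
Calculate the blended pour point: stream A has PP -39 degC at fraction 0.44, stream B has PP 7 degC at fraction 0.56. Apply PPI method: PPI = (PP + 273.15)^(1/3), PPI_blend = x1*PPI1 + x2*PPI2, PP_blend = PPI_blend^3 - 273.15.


PPI_1 = (-39 + 273.15)^(1/3) = 6.163557
PPI_2 = (7 + 273.15)^(1/3) = 6.543301
PPI_blend = 0.44 * 6.163557 + 0.56 * 6.543301 = 6.376214
PP_blend = 6.376214^3 - 273.15 = 259.232 - 273.15 = -13.92

-13.92 degC


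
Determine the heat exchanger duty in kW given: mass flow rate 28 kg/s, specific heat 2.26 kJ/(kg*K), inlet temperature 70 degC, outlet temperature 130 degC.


Q = m_dot * cp * delta_T
delta_T = 130 - 70 = 60 K
Q = 28 * 2.26 * 60
= 63.28 * 60
= 3796.8 kW

3796.8 kW


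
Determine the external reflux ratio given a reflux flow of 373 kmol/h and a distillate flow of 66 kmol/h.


Reflux ratio definition: R = L / D (liquid returned / distillate withdrawn)
L = 373 kmol/h, D = 66 kmol/h
R = 373 / 66 = 5.652

5.652


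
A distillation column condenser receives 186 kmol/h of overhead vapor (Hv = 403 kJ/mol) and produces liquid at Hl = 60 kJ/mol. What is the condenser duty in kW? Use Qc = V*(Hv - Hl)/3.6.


Qc = 186 * (403 - 60) / 3.6 = 186 * 343 / 3.6 = 17720

17720 kW


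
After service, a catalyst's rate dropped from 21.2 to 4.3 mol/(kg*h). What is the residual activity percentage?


Activity (%) = (rate_used / rate_fresh) * 100
rate_used = 4.3, rate_fresh = 21.2
= (4.3 / 21.2) * 100
= 0.2028 * 100 = 20.28

20.28 %


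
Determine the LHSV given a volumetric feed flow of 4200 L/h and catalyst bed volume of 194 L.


LHSV = volumetric feed rate / catalyst volume
= 4200 L/h / 194 L
= 21.65 h^-1

21.65 h^-1


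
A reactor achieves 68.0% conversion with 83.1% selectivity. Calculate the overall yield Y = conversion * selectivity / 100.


Overall yield = conversion (%) * selectivity (%) / 100
Conversion = 68.0%, Selectivity = 83.1%
Y = 68.0 * 83.1 / 100
= 56.508 %

56.508 %


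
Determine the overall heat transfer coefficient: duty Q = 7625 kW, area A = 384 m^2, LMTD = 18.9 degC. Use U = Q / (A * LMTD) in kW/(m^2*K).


From Q = U*A*LMTD, U = Q / (A * LMTD)
U = 7625 / (384 * 18.9) = 7625 / 7257.6 = 1.051

1.051 kW/(m^2*K)


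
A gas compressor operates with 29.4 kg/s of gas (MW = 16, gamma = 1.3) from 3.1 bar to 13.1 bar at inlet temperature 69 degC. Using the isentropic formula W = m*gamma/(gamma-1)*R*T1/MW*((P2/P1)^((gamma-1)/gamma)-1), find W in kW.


Isentropic work: W = m*(gamma/(gamma-1))*(R*T1/MW)*((P2/P1)^((gamma-1)/gamma) - 1)
T1 = 69 + 273.15 = 342.15 K
Pressure ratio = 13.1 / 3.1 = 4.22581
Exponent = (1.3 - 1)/1.3 = 0.230769
(P2/P1)^exp - 1 = 4.22581^0.230769 - 1 = 0.394571
W = 29.4 * 1.3 / 0.3 * 8.314 * 342.15 / 16 * 0.394571 = 8937

8937 kW


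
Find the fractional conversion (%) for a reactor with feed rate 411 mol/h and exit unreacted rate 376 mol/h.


X = (F_in - F_out) / F_in * 100
Moles reacted = 411 - 376 = 35
X = 35 / 411 * 100
= 0.08516 * 100
= 8.516 %

8.516 %


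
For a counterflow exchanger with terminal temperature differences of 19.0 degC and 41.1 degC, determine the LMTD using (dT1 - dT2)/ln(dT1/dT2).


LMTD = (dT1 - dT2) / ln(dT1/dT2)
= (19.0 - 41.1) / ln(19.0 / 41.1) = -22.1 / -0.771569 = 28.64

28.64 degC


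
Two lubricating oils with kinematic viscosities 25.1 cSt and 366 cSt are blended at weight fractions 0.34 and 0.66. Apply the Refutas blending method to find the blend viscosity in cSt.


Refutas method: VBN_i = 14.534*ln(ln(visc_i + 0.8)) + 10.975, blended linearly by mass fraction; since VBN is linear in VBI_i = ln(ln(visc_i + 0.8)) and the fractions sum to 1, blend VBI directly: visc = exp(exp(VBI_blend)) - 0.8
VBI_1 = ln(ln(25.1 + 0.8)) = 1.17996
VBI_2 = ln(ln(366 + 0.8)) = 1.77577
VBI_blend = 0.34 * 1.17996 + 0.66 * 1.77577 = 1.57319
visc_blend = exp(exp(1.57319)) - 0.8 = 123.4

123.4 cSt


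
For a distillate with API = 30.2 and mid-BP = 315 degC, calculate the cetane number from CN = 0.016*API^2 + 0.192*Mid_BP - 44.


CN = 0.016 * 30.2^2 + 0.192 * 315 - 44
CN = 14.59264 + 60.48 - 44 = 31.07264

31.07264


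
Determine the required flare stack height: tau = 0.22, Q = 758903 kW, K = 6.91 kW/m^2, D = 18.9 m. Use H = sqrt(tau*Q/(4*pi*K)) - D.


tau*Q/(4*pi*K) = 0.22 * 758903 / (4 * pi * 6.91) = 1922.74
sqrt(1922.74) = 43.8491
H = 43.8491 - 18.9 = 24.95

24.95 m


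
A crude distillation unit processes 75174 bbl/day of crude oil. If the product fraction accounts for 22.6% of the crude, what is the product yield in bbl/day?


Crude throughput = 75174 bbl/day
Fraction yield = 22.6%
yield = throughput * fraction / 100
yield = 75174 * 22.6 / 100 = 16989.324

16989.324 bbl/day


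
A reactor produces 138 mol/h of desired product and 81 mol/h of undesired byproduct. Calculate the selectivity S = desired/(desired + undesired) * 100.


Selectivity = desired / (desired + undesired) * 100
Total products = 138 + 81 = 219 mol/h
S = 138 / 219 * 100
= 0.6301 * 100
= 63.01 %

63.01 %


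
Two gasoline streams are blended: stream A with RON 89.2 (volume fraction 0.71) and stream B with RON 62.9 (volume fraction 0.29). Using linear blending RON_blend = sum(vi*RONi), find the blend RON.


Linear blending: RON_blend = sum(vi * RONi)
Contribution 1: 0.71 * 89.2 = 63.332
Contribution 2: 0.29 * 62.9 = 18.241
RON_blend = 63.332 + 18.241 = 81.573

81.573


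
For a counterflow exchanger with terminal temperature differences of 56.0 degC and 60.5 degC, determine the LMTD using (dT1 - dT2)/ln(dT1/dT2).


LMTD = (dT1 - dT2) / ln(dT1/dT2)
= (56.0 - 60.5) / ln(56.0 / 60.5) = -4.5 / -0.0772917 = 58.22

58.22 degC


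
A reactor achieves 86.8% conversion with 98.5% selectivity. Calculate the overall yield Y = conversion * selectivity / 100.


Overall yield = conversion (%) * selectivity (%) / 100
Conversion = 86.8%, Selectivity = 98.5%
Y = 86.8 * 98.5 / 100
= 85.498 %

85.498 %


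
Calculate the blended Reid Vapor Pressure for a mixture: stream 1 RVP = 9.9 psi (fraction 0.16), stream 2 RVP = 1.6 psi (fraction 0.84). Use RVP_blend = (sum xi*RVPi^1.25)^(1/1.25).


Chevron index: RVP_blend = (sum xi*RVPi^1.25)^(1/1.25)
RVP^1.25 terms: 0.16 * 9.9^1.25 + 0.84 * 1.6^1.25 = 4.3213
RVP_blend = 4.3213^(1/1.25) = 3.225

3.225 psi


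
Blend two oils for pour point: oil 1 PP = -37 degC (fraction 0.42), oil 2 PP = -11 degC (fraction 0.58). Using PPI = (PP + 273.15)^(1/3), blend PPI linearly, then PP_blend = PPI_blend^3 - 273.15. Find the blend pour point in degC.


PPI_1 = (-37 + 273.15)^(1/3) = 6.181056
PPI_2 = (-11 + 273.15)^(1/3) = 6.400049
PPI_blend = 0.42 * 6.181056 + 0.58 * 6.400049 = 6.308072
PP_blend = 6.308072^3 - 273.15 = 251.0094 - 273.15 = -22.14

-22.14 degC
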